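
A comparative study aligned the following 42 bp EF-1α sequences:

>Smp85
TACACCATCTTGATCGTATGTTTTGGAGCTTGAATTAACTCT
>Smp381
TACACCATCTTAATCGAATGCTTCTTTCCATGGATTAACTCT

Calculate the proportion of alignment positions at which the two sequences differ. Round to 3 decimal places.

0.238

The sequences differ at positions 12 (G/A), 17 (T/A), 21 (T/C), 24 (T/C), 25 (G/T), 26 (G/T), 27 (A/T), 28 (G/C), 30 (T/A), 33 (A/G).
There are 10 differences over 42 sites, so p = 10/42 = 0.238.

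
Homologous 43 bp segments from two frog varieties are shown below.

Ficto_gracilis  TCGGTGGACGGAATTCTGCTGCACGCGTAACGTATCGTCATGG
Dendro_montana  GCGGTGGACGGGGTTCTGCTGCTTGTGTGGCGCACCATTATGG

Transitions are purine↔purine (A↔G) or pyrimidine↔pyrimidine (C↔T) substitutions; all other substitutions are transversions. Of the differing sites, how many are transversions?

2

The sequences differ at positions 1 (T/G, transversion), 12 (A/G, transition), 13 (A/G, transition), 23 (A/T, transversion), 24 (C/T, transition), 26 (C/T, transition), 29 (A/G, transition), 30 (A/G, transition), 33 (T/C, transition), 35 (T/C, transition), 37 (G/A, transition), 39 (C/T, transition).
Of the 12 differences, 10 transitions and 2 transversions, so the answer is 2.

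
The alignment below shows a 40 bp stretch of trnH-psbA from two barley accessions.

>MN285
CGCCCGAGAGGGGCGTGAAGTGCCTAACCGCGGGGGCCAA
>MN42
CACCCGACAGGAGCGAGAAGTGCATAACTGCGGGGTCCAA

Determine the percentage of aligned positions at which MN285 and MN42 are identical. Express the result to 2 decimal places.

82.50%

The sequences differ at positions 2 (G/A), 8 (G/C), 12 (G/A), 16 (T/A), 24 (C/A), 29 (C/T), 36 (G/T).
33 of the 40 sites match, so the percent identity is 33/40 × 100 = 82.50%.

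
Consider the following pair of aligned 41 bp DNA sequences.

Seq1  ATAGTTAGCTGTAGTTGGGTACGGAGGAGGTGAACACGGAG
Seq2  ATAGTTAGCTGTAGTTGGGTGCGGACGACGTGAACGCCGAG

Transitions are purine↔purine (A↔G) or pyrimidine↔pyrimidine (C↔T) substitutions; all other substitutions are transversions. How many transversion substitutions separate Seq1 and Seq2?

3

Mismatches occur at site 21 (A↔G, transition), site 26 (G↔C, transversion), site 29 (G↔C, transversion), site 36 (A↔G, transition), site 38 (G↔C, transversion).
Of the 5 differences, 2 transitions and 3 transversions, so the answer is 3.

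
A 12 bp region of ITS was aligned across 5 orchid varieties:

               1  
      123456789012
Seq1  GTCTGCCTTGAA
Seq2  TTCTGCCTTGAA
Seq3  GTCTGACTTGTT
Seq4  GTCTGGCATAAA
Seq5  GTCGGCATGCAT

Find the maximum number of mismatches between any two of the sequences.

7

Pairwise Hamming distances:
  Seq1 vs Seq2: 1
  Seq1 vs Seq3: 3
  Seq1 vs Seq4: 3
  Seq1 vs Seq5: 5
  Seq2 vs Seq3: 4
  Seq2 vs Seq4: 4
  Seq2 vs Seq5: 6
  Seq3 vs Seq4: 5
  Seq3 vs Seq5: 6
  Seq4 vs Seq5: 7
The largest is 7, between Seq4 and Seq5.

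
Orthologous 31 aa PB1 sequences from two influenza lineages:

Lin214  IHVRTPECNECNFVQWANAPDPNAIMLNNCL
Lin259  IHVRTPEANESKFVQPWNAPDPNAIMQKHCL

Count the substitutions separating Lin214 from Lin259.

Mismatches occur at site 8 (C/A), site 11 (C/S), site 12 (N/K), site 16 (W/P), site 17 (A/W), site 27 (L/Q), site 28 (N/K), site 29 (N/H).
That gives 8 mismatches out of 31 aligned sites, so the Hamming distance is 8.

8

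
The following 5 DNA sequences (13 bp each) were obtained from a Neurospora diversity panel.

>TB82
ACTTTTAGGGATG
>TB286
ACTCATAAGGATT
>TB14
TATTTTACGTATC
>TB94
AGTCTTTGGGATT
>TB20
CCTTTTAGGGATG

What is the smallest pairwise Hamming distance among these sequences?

1

Pairwise Hamming distances:
  TB82 vs TB286: 4
  TB82 vs TB14: 5
  TB82 vs TB94: 4
  TB82 vs TB20: 1
  TB286 vs TB14: 7
  TB286 vs TB94: 4
  TB286 vs TB20: 5
  TB14 vs TB94: 7
  TB14 vs TB20: 5
  TB94 vs TB20: 5
The smallest is 1, between TB82 and TB20.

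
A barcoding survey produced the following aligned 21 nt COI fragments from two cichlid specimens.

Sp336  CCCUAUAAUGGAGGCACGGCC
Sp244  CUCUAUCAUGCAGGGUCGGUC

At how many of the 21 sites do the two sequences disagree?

6

The sequences differ at positions 2 (C/U), 7 (A/C), 11 (G/C), 15 (C/G), 16 (A/U), 20 (C/U).
That gives 6 mismatches out of 21 aligned sites, so the Hamming distance is 6.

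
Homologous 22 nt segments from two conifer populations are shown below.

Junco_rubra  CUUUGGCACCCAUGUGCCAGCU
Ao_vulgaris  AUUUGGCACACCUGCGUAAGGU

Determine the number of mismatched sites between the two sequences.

7

Differing sites — 1:C/A; 10:C/A; 12:A/C; 15:U/C; 17:C/U; 18:C/A; 21:C/G.
That gives 7 mismatches out of 22 aligned sites, so the Hamming distance is 7.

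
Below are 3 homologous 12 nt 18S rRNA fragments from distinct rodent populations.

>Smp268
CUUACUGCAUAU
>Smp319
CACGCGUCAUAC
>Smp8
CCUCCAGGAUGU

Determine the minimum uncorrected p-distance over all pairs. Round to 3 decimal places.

Pairwise Hamming distances:
  Smp268 vs Smp319: 6
  Smp268 vs Smp8: 5
  Smp319 vs Smp8: 8
The smallest is 5 mismatches, between Smp268 and Smp8; p = 5/12 = 0.417.

0.417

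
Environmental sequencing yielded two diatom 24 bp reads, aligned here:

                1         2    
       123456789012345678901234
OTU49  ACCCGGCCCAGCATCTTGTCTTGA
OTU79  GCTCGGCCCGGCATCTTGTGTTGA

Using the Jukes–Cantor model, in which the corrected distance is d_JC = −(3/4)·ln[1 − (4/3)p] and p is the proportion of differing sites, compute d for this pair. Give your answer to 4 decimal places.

0.1885

Differing sites — 1:A/G; 3:C/T; 10:A/G; 20:C/G.
p = 4/24 = 0.166667.
d = −0.75 · ln(1 − (4/3)·0.166667) = −0.75 · ln(0.777777) = −0.75 · (-0.251315) = 0.1885.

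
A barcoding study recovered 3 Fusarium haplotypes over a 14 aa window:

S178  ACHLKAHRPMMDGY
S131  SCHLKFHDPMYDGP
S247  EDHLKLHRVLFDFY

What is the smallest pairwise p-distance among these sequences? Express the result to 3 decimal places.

Pairwise Hamming distances:
  S178 vs S131: 5
  S178 vs S247: 7
  S131 vs S247: 9
The smallest is 5 mismatches, between S178 and S131; p = 5/14 = 0.357.

0.357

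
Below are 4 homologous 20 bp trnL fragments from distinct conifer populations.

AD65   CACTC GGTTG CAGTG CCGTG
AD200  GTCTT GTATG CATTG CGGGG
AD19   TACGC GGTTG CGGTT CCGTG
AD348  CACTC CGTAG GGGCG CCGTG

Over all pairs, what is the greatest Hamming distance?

Pairwise Hamming distances:
  AD65 vs AD200: 8
  AD65 vs AD19: 4
  AD65 vs AD348: 5
  AD200 vs AD19: 11
  AD200 vs AD348: 13
  AD19 vs AD348: 7
The largest is 13, between AD200 and AD348.

13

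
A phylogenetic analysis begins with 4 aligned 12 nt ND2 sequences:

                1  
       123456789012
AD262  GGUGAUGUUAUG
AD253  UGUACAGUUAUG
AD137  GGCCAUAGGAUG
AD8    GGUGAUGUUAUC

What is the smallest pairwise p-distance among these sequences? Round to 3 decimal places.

Pairwise Hamming distances:
  AD262 vs AD253: 4
  AD262 vs AD137: 5
  AD262 vs AD8: 1
  AD253 vs AD137: 8
  AD253 vs AD8: 5
  AD137 vs AD8: 6
The smallest is 1 mismatch, between AD262 and AD8; p = 1/12 = 0.083.

0.083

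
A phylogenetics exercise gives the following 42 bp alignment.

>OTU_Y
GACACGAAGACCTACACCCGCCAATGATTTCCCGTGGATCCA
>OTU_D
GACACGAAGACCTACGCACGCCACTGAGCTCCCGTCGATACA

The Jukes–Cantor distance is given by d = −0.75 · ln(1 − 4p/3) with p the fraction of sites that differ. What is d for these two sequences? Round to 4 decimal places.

The sequences differ at positions 16 (A/G), 18 (C/A), 24 (A/C), 28 (T/G), 29 (T/C), 36 (G/C), 40 (C/A).
p = 7/42 = 0.166667.
d = −0.75 · ln(1 − (4/3)·0.166667) = −0.75 · ln(0.777777) = −0.75 · (-0.251315) = 0.1885.

0.1885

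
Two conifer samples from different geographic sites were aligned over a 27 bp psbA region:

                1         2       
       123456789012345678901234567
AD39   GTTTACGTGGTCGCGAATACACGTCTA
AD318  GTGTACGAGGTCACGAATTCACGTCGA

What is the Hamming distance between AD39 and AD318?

Differing sites — 3:T/G; 8:T/A; 13:G/A; 19:A/T; 26:T/G.
That gives 5 mismatches out of 27 aligned sites, so the Hamming distance is 5.

5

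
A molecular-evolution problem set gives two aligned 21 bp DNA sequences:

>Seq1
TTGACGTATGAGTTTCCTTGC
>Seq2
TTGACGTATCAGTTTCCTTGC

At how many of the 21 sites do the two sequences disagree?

The sequences differ at position 10 (G/C).
That gives 1 mismatch out of 21 aligned sites, so the Hamming distance is 1.

1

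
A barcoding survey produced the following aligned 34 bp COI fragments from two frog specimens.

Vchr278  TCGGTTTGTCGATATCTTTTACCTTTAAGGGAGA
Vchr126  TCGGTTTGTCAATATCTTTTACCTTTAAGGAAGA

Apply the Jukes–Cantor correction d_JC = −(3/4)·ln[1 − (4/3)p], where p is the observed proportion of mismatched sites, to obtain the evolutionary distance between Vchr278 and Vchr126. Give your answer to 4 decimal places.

0.0613

Differing sites — 11:G/A; 31:G/A.
p = 2/34 = 0.058824.
d = −0.75 · ln(1 − (4/3)·0.058824) = −0.75 · ln(0.921568) = −0.75 · (-0.081679) = 0.0613.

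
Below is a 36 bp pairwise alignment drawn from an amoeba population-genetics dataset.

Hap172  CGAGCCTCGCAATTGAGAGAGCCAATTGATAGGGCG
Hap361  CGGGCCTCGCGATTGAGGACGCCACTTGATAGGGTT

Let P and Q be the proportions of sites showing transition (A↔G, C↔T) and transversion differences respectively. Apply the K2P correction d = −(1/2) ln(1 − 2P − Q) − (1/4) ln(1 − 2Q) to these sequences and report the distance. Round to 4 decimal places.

The sequences differ at positions 3 (A/G, transition), 11 (A/G, transition), 18 (A/G, transition), 19 (G/A, transition), 20 (A/C, transversion), 25 (A/C, transversion), 35 (C/T, transition), 36 (G/T, transversion).
Of the 8 differences, 5 transitions and 3 transversions over 36 sites: P = 5/36 = 0.138889, Q = 3/36 = 0.083333.
d = −0.5·ln(0.638889) − 0.25·ln(0.833334) = −0.5·(-0.448025) − 0.25·(-0.182321) = 0.2696.

0.2696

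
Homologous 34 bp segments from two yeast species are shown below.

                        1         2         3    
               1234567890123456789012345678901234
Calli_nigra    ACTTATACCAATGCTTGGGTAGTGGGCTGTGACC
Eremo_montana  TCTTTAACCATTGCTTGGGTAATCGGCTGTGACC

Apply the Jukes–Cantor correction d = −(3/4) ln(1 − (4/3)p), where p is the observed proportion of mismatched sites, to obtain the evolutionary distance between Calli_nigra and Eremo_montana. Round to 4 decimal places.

Differing sites — 1:A/T; 5:A/T; 6:T/A; 11:A/T; 22:G/A; 24:G/C.
p = 6/34 = 0.176471.
d = −0.75 · ln(1 − (4/3)·0.176471) = −0.75 · ln(0.764705) = −0.75 · (-0.268265) = 0.2012.

0.2012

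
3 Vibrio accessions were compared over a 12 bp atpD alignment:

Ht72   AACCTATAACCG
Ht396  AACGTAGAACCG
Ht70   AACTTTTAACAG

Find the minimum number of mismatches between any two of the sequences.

Pairwise Hamming distances:
  Ht72 vs Ht396: 2
  Ht72 vs Ht70: 3
  Ht396 vs Ht70: 4
The smallest is 2, between Ht72 and Ht396.

2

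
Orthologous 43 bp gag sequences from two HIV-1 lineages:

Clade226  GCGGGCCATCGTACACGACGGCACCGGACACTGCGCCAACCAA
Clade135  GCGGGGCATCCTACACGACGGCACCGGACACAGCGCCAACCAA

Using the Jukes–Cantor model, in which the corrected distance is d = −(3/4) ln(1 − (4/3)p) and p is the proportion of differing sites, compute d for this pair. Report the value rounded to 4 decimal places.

0.0732

The sequences differ at positions 6 (C/G), 11 (G/C), 32 (T/A).
p = 3/43 = 0.069767.
d = −0.75 · ln(1 − (4/3)·0.069767) = −0.75 · ln(0.906977) = −0.75 · (-0.097638) = 0.0732.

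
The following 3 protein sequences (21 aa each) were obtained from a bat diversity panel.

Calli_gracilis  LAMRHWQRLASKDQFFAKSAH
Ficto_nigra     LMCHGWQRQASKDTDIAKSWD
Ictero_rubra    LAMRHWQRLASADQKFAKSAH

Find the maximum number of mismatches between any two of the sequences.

Pairwise Hamming distances:
  Calli_gracilis vs Ficto_nigra: 10
  Calli_gracilis vs Ictero_rubra: 2
  Ficto_nigra vs Ictero_rubra: 11
The largest is 11, between Ficto_nigra and Ictero_rubra.

11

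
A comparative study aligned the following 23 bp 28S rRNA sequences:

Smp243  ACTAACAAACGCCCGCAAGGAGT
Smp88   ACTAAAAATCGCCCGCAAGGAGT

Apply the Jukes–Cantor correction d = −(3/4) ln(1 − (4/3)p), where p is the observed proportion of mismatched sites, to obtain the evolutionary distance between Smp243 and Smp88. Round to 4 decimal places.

The sequences differ at positions 6 (C/A), 9 (A/T).
p = 2/23 = 0.086957.
d = −0.75 · ln(1 − (4/3)·0.086957) = −0.75 · ln(0.884057) = −0.75 · (-0.123234) = 0.0924.

0.0924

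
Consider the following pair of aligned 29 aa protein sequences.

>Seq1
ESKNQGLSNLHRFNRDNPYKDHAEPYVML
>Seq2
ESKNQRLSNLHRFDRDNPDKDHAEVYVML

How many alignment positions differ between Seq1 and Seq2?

4

The sequences differ at positions 6 (G/R), 14 (N/D), 19 (Y/D), 25 (P/V).
That gives 4 mismatches out of 29 aligned sites, so the Hamming distance is 4.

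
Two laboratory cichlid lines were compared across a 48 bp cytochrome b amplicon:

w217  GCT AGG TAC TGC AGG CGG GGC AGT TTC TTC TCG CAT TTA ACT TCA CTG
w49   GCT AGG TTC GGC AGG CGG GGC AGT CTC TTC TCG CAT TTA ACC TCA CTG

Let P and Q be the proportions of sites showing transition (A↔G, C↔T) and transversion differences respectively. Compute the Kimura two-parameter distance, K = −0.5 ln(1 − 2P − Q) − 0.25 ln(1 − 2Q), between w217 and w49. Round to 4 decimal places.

0.0885

The sequences differ at positions 8 (A/T, transversion), 10 (T/G, transversion), 25 (T/C, transition), 42 (T/C, transition).
Of the 4 differences, 2 transitions and 2 transversions over 48 sites: P = 2/48 = 0.041667, Q = 2/48 = 0.041667.
d = −0.5·ln(0.874999) − 0.25·ln(0.916666) = −0.5·(-0.133533) − 0.25·(-0.087012) = 0.0885.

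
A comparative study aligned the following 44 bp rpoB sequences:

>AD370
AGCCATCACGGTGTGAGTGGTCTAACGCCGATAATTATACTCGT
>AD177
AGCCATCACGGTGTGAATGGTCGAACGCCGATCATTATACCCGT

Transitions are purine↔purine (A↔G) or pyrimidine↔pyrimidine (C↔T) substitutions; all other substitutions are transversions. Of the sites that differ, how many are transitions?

The sequences differ at positions 17 (G/A, transition), 23 (T/G, transversion), 33 (A/C, transversion), 41 (T/C, transition).
Of the 4 differences, 2 transitions and 2 transversions, so the answer is 2.

2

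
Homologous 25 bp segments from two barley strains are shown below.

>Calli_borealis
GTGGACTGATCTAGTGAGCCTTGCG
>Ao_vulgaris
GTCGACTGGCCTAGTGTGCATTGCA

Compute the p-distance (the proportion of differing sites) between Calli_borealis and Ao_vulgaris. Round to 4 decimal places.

0.2400

Mismatches occur at site 3 (G/C), site 9 (A/G), site 10 (T/C), site 17 (A/T), site 20 (C/A), site 25 (G/A).
There are 6 differences over 25 sites, so p = 6/25 = 0.2400.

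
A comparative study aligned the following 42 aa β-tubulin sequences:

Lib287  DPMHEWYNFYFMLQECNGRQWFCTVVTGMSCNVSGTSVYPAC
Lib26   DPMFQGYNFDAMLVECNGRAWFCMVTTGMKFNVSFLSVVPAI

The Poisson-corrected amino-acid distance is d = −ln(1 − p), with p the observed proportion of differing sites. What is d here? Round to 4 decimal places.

0.4418

The sequences differ at positions 4 (H/F), 5 (E/Q), 6 (W/G), 10 (Y/D), 11 (F/A), 14 (Q/V), 20 (Q/A), 24 (T/M), 26 (V/T), 30 (S/K), 31 (C/F), 35 (G/F), 36 (T/L), 39 (Y/V), 42 (C/I).
p = 15/42 = 0.357143.
d = −ln(1 − 0.357143) = −ln(0.642857) = 0.4418.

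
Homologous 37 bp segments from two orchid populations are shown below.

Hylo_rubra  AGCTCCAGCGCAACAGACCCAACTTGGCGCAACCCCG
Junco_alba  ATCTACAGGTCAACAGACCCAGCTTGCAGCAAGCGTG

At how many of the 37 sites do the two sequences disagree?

10

Mismatches occur at site 2 (G→T), site 5 (C→A), site 9 (C→G), site 10 (G→T), site 22 (A→G), site 27 (G→C), site 28 (C→A), site 33 (C→G), site 35 (C→G), site 36 (C→T).
That gives 10 mismatches out of 37 aligned sites, so the Hamming distance is 10.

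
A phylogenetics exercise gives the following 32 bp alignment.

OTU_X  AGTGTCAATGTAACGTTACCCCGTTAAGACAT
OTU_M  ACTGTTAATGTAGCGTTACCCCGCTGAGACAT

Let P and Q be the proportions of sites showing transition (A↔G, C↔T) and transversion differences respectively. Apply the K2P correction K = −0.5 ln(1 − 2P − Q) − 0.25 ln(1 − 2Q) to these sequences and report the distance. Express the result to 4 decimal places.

0.1813

The sequences differ at positions 2 (G/C, transversion), 6 (C/T, transition), 13 (A/G, transition), 24 (T/C, transition), 26 (A/G, transition).
Of the 5 differences, 4 transitions and 1 transversion over 32 sites: P = 4/32 = 0.125000, Q = 1/32 = 0.031250.
d = −0.5·ln(0.718750) − 0.25·ln(0.937500) = −0.5·(-0.330242) − 0.25·(-0.064539) = 0.1813.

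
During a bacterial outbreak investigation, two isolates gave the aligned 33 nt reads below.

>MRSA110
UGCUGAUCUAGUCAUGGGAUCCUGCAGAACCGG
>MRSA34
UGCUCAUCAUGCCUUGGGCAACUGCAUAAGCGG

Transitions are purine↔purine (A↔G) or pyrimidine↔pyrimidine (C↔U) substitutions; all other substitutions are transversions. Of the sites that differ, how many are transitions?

1

Differing sites — 5:G/C (Tv); 9:U/A (Tv); 10:A/U (Tv); 12:U/C (Ti); 14:A/U (Tv); 19:A/C (Tv); 20:U/A (Tv); 21:C/A (Tv); 27:G/U (Tv); 30:C/G (Tv).
Of the 10 differences, 1 transition and 9 transversions, so the answer is 1.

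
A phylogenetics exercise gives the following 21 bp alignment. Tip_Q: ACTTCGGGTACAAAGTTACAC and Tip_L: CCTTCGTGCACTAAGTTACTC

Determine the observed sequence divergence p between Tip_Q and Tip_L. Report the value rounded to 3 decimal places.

Differing sites — 1:A/C; 7:G/T; 9:T/C; 12:A/T; 20:A/T.
There are 5 differences over 21 sites, so p = 5/21 = 0.238.

0.238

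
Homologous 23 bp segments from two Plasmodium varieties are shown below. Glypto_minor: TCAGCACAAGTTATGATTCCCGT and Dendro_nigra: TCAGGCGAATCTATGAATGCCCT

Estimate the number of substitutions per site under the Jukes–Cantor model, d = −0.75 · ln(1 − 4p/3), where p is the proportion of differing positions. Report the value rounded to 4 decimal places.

0.4674

Mismatches occur at site 5 (C/G), site 6 (A/C), site 7 (C/G), site 10 (G/T), site 11 (T/C), site 17 (T/A), site 19 (C/G), site 22 (G/C).
p = 8/23 = 0.347826.
d = −0.75 · ln(1 − (4/3)·0.347826) = −0.75 · ln(0.536232) = −0.75 · (-0.623188) = 0.4674.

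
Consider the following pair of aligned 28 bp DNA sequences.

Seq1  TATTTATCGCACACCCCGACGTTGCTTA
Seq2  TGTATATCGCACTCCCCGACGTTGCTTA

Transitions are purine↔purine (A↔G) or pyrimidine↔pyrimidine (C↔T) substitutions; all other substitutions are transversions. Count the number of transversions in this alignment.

2

The sequences differ at positions 2 (A/G, transition), 4 (T/A, transversion), 13 (A/T, transversion).
Of the 3 differences, 1 transition and 2 transversions, so the answer is 2.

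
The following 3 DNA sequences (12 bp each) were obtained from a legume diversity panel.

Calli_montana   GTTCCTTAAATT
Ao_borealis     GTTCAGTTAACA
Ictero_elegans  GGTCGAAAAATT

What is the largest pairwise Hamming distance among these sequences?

Pairwise Hamming distances:
  Calli_montana vs Ao_borealis: 5
  Calli_montana vs Ictero_elegans: 4
  Ao_borealis vs Ictero_elegans: 7
The largest is 7, between Ao_borealis and Ictero_elegans.

7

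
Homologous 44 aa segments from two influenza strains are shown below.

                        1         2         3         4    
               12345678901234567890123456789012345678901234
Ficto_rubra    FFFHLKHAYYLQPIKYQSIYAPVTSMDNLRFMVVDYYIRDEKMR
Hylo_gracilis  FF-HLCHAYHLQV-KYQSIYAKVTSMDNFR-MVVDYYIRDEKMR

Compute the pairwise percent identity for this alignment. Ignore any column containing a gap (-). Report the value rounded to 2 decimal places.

Excluding the 3 gap columns leaves 41 comparable sites.
The sequences differ at positions 6 (K/C), 10 (Y/H), 13 (P/V), 22 (P/K), 29 (L/F).
36 of the 41 comparable sites match, so the percent identity is 36/41 × 100 = 87.80%.

87.80%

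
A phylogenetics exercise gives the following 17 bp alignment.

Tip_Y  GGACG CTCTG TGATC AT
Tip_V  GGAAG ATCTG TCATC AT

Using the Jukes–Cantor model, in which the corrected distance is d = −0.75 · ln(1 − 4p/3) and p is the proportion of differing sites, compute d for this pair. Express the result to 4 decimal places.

The sequences differ at positions 4 (C/A), 6 (C/A), 12 (G/C).
p = 3/17 = 0.176471.
d = −0.75 · ln(1 − (4/3)·0.176471) = −0.75 · ln(0.764705) = −0.75 · (-0.268265) = 0.2012.

0.2012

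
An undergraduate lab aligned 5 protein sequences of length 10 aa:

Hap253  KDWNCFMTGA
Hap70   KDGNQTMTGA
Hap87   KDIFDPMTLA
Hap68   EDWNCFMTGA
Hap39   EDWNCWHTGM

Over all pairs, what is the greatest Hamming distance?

Pairwise Hamming distances:
  Hap253 vs Hap70: 3
  Hap253 vs Hap87: 5
  Hap253 vs Hap68: 1
  Hap253 vs Hap39: 4
  Hap70 vs Hap87: 5
  Hap70 vs Hap68: 4
  Hap70 vs Hap39: 6
  Hap87 vs Hap68: 6
  Hap87 vs Hap39: 8
  Hap68 vs Hap39: 3
The largest is 8, between Hap87 and Hap39.

8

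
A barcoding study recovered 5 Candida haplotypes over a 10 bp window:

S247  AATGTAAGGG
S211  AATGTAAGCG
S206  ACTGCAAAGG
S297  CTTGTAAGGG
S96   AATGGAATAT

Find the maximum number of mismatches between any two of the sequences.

Pairwise Hamming distances:
  S247 vs S211: 1
  S247 vs S206: 3
  S247 vs S297: 2
  S247 vs S96: 4
  S211 vs S206: 4
  S211 vs S297: 3
  S211 vs S96: 4
  S206 vs S297: 4
  S206 vs S96: 5
  S297 vs S96: 6
The largest is 6, between S297 and S96.

6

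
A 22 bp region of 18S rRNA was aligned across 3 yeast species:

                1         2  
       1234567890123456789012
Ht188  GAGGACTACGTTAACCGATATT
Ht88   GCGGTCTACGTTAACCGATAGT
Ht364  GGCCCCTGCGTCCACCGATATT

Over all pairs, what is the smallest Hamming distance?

3

Pairwise Hamming distances:
  Ht188 vs Ht88: 3
  Ht188 vs Ht364: 7
  Ht88 vs Ht364: 8
The smallest is 3, between Ht188 and Ht88.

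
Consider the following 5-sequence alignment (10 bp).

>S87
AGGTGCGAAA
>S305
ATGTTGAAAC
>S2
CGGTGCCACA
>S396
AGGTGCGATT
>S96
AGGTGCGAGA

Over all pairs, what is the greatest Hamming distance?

Pairwise Hamming distances:
  S87 vs S305: 5
  S87 vs S2: 3
  S87 vs S396: 2
  S87 vs S96: 1
  S305 vs S2: 7
  S305 vs S396: 6
  S305 vs S96: 6
  S2 vs S396: 4
  S2 vs S96: 3
  S396 vs S96: 2
The largest is 7, between S305 and S2.

7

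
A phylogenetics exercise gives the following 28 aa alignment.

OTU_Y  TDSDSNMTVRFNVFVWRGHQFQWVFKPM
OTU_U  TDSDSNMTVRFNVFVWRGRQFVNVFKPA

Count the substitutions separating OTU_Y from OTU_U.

The sequences differ at positions 19 (H/R), 22 (Q/V), 23 (W/N), 28 (M/A).
That gives 4 mismatches out of 28 aligned sites, so the Hamming distance is 4.

4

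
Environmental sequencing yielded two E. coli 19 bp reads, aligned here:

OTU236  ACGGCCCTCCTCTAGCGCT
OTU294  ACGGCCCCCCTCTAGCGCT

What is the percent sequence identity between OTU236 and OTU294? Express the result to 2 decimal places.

A single mismatch occurs at site 8 (T/C).
18 of the 19 sites match, so the percent identity is 18/19 × 100 = 94.74%.

94.74%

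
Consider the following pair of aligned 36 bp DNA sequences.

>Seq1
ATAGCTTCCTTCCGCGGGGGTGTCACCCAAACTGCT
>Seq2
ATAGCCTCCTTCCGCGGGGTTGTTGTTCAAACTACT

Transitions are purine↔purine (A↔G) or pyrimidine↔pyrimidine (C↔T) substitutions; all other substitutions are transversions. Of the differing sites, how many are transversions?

Mismatches occur at site 6 (T/C, transition), site 20 (G/T, transversion), site 24 (C/T, transition), site 25 (A/G, transition), site 26 (C/T, transition), site 27 (C/T, transition), site 34 (G/A, transition).
Of the 7 differences, 6 transitions and 1 transversion, so the answer is 1.

1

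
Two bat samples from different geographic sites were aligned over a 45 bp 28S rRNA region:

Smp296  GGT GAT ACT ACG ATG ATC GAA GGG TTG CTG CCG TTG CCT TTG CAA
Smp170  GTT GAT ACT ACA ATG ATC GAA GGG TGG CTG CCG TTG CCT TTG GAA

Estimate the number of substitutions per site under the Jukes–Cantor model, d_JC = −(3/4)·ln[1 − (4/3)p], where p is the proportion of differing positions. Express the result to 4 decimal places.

0.0946

Differing sites — 2:G/T; 12:G/A; 26:T/G; 43:C/G.
p = 4/45 = 0.088889.
d = −0.75 · ln(1 − (4/3)·0.088889) = −0.75 · ln(0.881481) = −0.75 · (-0.126152) = 0.0946.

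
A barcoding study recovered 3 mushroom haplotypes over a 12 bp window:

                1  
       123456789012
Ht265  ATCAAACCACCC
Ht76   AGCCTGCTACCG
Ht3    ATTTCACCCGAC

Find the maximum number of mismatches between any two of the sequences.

10

Pairwise Hamming distances:
  Ht265 vs Ht76: 6
  Ht265 vs Ht3: 6
  Ht76 vs Ht3: 10
The largest is 10, between Ht76 and Ht3.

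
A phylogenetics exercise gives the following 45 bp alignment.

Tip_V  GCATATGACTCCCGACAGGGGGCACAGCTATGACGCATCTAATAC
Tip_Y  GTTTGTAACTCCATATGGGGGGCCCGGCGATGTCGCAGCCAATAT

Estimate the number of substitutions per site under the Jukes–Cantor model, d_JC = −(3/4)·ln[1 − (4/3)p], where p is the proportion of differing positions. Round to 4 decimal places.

0.4408

The sequences differ at positions 2 (C/T), 3 (A/T), 5 (A/G), 7 (G/A), 13 (C/A), 14 (G/T), 16 (C/T), 17 (A/G), 24 (A/C), 26 (A/G), 29 (T/G), 33 (A/T), 38 (T/G), 40 (T/C), 45 (C/T).
p = 15/45 = 0.333333.
d = −0.75 · ln(1 − (4/3)·0.333333) = −0.75 · ln(0.555556) = −0.75 · (-0.587786) = 0.4408.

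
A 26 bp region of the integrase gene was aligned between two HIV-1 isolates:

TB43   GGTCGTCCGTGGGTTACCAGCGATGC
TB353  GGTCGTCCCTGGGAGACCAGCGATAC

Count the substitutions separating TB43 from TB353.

4

The sequences differ at positions 9 (G/C), 14 (T/A), 15 (T/G), 25 (G/A).
That gives 4 mismatches out of 26 aligned sites, so the Hamming distance is 4.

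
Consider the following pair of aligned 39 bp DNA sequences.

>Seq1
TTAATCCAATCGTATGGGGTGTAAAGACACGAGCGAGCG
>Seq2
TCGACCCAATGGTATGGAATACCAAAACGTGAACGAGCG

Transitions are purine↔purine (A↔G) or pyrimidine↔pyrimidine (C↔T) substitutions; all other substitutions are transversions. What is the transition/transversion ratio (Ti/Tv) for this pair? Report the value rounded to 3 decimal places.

5.500

Differing sites — 2:T/C (Ti); 3:A/G (Ti); 5:T/C (Ti); 11:C/G (Tv); 18:G/A (Ti); 19:G/A (Ti); 21:G/A (Ti); 22:T/C (Ti); 23:A/C (Tv); 26:G/A (Ti); 29:A/G (Ti); 30:C/T (Ti); 33:G/A (Ti).
Of the 13 differences, 11 transitions and 2 transversions, so Ti/Tv = 11/2 = 5.500.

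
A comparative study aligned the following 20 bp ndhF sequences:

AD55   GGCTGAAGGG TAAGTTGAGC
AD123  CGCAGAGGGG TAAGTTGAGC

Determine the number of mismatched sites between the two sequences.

The sequences differ at positions 1 (G/C), 4 (T/A), 7 (A/G).
That gives 3 mismatches out of 20 aligned sites, so the Hamming distance is 3.

3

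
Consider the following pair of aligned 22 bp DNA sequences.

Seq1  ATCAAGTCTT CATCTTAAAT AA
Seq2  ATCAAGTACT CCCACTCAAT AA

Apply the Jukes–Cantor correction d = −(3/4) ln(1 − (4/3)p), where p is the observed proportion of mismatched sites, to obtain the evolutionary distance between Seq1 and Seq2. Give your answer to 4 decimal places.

0.4141

The sequences differ at positions 8 (C/A), 9 (T/C), 12 (A/C), 13 (T/C), 14 (C/A), 15 (T/C), 17 (A/C).
p = 7/22 = 0.318182.
d = −0.75 · ln(1 − (4/3)·0.318182) = −0.75 · ln(0.575757) = −0.75 · (-0.552070) = 0.4141.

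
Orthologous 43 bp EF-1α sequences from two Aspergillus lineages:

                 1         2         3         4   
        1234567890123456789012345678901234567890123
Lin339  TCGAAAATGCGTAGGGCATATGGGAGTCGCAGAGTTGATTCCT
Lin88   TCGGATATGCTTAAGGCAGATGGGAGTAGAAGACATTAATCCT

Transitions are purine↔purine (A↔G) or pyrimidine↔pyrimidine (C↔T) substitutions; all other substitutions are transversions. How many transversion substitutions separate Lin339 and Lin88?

9

Differing sites — 4:A/G (Ti); 6:A/T (Tv); 11:G/T (Tv); 14:G/A (Ti); 19:T/G (Tv); 28:C/A (Tv); 30:C/A (Tv); 34:G/C (Tv); 35:T/A (Tv); 37:G/T (Tv); 39:T/A (Tv).
Of the 11 differences, 2 transitions and 9 transversions, so the answer is 9.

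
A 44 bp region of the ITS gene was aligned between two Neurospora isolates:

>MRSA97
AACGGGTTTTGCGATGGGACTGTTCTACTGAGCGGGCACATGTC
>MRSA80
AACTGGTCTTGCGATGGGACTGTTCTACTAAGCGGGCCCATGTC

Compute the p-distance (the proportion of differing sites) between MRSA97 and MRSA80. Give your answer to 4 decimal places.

0.0909

Differing sites — 4:G/T; 8:T/C; 30:G/A; 38:A/C.
There are 4 differences over 44 sites, so p = 4/44 = 0.0909.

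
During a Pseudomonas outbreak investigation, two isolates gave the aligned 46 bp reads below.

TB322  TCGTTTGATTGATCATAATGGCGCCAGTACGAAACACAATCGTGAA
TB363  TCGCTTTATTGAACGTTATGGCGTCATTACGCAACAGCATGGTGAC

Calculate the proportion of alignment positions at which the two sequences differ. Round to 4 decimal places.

0.2609

The sequences differ at positions 4 (T/C), 7 (G/T), 13 (T/A), 15 (A/G), 17 (A/T), 24 (C/T), 27 (G/T), 32 (A/C), 37 (C/G), 38 (A/C), 41 (C/G), 46 (A/C).
There are 12 differences over 46 sites, so p = 12/46 = 0.2609.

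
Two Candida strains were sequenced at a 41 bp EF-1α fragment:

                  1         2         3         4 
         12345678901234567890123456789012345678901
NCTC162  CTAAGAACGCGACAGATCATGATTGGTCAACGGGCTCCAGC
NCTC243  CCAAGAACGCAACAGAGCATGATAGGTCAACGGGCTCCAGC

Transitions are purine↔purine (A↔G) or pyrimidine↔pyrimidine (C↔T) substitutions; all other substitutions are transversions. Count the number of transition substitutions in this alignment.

Differing sites — 2:T/C (Ti); 11:G/A (Ti); 17:T/G (Tv); 24:T/A (Tv).
Of the 4 differences, 2 transitions and 2 transversions, so the answer is 2.

2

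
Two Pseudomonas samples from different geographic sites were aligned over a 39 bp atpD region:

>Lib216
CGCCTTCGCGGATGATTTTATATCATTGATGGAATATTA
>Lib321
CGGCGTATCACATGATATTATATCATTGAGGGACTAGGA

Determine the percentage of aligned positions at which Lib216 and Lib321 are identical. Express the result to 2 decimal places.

71.79%

The sequences differ at positions 3 (C/G), 5 (T/G), 7 (C/A), 8 (G/T), 10 (G/A), 11 (G/C), 17 (T/A), 30 (T/G), 34 (A/C), 37 (T/G), 38 (T/G).
28 of the 39 sites match, so the percent identity is 28/39 × 100 = 71.79%.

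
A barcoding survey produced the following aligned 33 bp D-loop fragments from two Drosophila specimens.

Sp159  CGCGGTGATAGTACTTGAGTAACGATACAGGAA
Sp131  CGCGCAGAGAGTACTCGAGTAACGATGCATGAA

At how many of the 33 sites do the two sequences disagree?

6

Mismatches occur at site 5 (G/C), site 6 (T/A), site 9 (T/G), site 16 (T/C), site 27 (A/G), site 30 (G/T).
That gives 6 mismatches out of 33 aligned sites, so the Hamming distance is 6.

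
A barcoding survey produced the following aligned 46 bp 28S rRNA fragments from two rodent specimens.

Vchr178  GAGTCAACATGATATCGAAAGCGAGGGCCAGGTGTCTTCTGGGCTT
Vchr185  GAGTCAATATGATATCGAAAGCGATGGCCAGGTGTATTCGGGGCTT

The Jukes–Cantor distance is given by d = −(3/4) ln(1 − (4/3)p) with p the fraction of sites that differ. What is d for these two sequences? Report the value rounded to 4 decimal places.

0.0924

The sequences differ at positions 8 (C/T), 25 (G/T), 36 (C/A), 40 (T/G).
p = 4/46 = 0.086957.
d = −0.75 · ln(1 − (4/3)·0.086957) = −0.75 · ln(0.884057) = −0.75 · (-0.123234) = 0.0924.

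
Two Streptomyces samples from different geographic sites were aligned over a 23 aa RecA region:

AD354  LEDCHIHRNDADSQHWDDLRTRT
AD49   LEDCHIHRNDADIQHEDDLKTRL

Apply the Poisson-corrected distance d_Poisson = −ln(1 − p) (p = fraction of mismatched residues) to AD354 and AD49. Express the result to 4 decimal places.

The sequences differ at positions 13 (S/I), 16 (W/E), 20 (R/K), 23 (T/L).
p = 4/23 = 0.173913.
d = −ln(1 − 0.173913) = −ln(0.826087) = 0.1911.

0.1911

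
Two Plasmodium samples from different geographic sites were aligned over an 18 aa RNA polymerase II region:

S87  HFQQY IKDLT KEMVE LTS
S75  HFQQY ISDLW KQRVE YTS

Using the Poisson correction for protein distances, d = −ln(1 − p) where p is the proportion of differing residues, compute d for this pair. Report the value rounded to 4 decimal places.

0.3254

Differing sites — 7:K/S; 10:T/W; 12:E/Q; 13:M/R; 16:L/Y.
p = 5/18 = 0.277778.
d = −ln(1 − 0.277778) = −ln(0.722222) = 0.3254.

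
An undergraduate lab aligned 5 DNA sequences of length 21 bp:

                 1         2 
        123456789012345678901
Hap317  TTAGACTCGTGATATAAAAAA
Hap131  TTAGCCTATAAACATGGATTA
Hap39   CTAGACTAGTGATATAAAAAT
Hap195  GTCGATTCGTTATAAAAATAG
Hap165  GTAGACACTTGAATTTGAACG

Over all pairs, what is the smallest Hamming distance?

3

Pairwise Hamming distances:
  Hap317 vs Hap131: 10
  Hap317 vs Hap39: 3
  Hap317 vs Hap195: 7
  Hap317 vs Hap165: 9
  Hap131 vs Hap39: 11
  Hap131 vs Hap195: 14
  Hap131 vs Hap165: 12
  Hap39 vs Hap195: 8
  Hap39 vs Hap165: 10
  Hap195 vs Hap165: 12
The smallest is 3, between Hap317 and Hap39.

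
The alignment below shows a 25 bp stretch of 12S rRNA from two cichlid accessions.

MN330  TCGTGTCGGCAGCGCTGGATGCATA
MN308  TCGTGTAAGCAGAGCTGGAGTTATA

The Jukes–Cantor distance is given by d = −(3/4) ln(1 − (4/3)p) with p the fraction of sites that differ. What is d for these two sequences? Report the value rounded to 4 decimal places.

The sequences differ at positions 7 (C/A), 8 (G/A), 13 (C/A), 20 (T/G), 21 (G/T), 22 (C/T).
p = 6/25 = 0.240000.
d = −0.75 · ln(1 − (4/3)·0.240000) = −0.75 · ln(0.680000) = −0.75 · (-0.385662) = 0.2892.

0.2892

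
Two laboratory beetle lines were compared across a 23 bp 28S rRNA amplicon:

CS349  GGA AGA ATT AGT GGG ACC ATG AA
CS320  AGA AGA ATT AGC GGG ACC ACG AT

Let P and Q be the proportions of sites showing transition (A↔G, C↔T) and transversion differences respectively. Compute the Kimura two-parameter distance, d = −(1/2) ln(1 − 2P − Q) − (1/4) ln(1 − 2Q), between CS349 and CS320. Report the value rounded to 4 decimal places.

0.2042

Differing sites — 1:G/A (Ti); 12:T/C (Ti); 20:T/C (Ti); 23:A/T (Tv).
Of the 4 differences, 3 transitions and 1 transversion over 23 sites: P = 3/23 = 0.130435, Q = 1/23 = 0.043478.
d = −0.5·ln(0.695652) − 0.25·ln(0.913044) = −0.5·(-0.362906) − 0.25·(-0.090971) = 0.2042.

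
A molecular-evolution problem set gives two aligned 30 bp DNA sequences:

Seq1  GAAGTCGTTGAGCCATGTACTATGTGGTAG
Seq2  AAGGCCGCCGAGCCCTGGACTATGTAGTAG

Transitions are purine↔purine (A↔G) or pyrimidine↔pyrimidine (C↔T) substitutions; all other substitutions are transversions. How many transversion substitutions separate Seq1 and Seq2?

Mismatches occur at site 1 (G/A, transition), site 3 (A/G, transition), site 5 (T/C, transition), site 8 (T/C, transition), site 9 (T/C, transition), site 15 (A/C, transversion), site 18 (T/G, transversion), site 26 (G/A, transition).
Of the 8 differences, 6 transitions and 2 transversions, so the answer is 2.

2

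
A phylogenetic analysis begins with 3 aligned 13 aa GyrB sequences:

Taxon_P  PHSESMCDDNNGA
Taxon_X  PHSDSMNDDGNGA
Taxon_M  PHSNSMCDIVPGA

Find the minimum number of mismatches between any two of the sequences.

Pairwise Hamming distances:
  Taxon_P vs Taxon_X: 3
  Taxon_P vs Taxon_M: 4
  Taxon_X vs Taxon_M: 5
The smallest is 3, between Taxon_P and Taxon_X.

3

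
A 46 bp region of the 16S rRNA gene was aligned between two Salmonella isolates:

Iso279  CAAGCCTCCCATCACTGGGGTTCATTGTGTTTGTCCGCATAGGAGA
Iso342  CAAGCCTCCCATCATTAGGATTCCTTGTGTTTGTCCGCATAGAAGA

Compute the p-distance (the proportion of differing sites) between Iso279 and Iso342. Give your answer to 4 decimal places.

0.1087

The sequences differ at positions 15 (C/T), 17 (G/A), 20 (G/A), 24 (A/C), 43 (G/A).
There are 5 differences over 46 sites, so p = 5/46 = 0.1087.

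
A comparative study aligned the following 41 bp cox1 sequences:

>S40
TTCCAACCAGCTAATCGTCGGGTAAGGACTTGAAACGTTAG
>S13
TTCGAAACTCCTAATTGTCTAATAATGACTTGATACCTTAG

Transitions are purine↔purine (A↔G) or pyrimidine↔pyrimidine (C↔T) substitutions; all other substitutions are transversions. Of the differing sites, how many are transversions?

Differing sites — 4:C/G (Tv); 7:C/A (Tv); 9:A/T (Tv); 10:G/C (Tv); 16:C/T (Ti); 20:G/T (Tv); 21:G/A (Ti); 22:G/A (Ti); 26:G/T (Tv); 34:A/T (Tv); 37:G/C (Tv).
Of the 11 differences, 3 transitions and 8 transversions, so the answer is 8.

8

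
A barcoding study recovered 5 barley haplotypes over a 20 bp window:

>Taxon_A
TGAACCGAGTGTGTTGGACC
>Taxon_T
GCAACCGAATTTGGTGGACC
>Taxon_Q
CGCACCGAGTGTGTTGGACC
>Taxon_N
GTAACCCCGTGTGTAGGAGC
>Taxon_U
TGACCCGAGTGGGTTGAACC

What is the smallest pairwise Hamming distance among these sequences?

Pairwise Hamming distances:
  Taxon_A vs Taxon_T: 5
  Taxon_A vs Taxon_Q: 2
  Taxon_A vs Taxon_N: 6
  Taxon_A vs Taxon_U: 3
  Taxon_T vs Taxon_Q: 6
  Taxon_T vs Taxon_N: 8
  Taxon_T vs Taxon_U: 8
  Taxon_Q vs Taxon_N: 7
  Taxon_Q vs Taxon_U: 5
  Taxon_N vs Taxon_U: 9
The smallest is 2, between Taxon_A and Taxon_Q.

2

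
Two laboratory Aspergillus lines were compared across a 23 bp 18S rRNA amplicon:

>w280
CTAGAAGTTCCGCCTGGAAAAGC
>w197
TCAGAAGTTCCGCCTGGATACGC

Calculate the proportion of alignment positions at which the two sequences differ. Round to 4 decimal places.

The sequences differ at positions 1 (C/T), 2 (T/C), 19 (A/T), 21 (A/C).
There are 4 differences over 23 sites, so p = 4/23 = 0.1739.

0.1739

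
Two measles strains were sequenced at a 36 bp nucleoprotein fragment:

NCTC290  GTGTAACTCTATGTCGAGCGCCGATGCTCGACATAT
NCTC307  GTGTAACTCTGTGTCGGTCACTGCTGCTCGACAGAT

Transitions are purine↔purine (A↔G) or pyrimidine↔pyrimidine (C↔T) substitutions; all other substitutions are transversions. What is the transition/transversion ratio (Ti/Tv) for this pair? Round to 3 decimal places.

1.333

Mismatches occur at site 11 (A→G, transition), site 17 (A→G, transition), site 18 (G→T, transversion), site 20 (G→A, transition), site 22 (C→T, transition), site 24 (A→C, transversion), site 34 (T→G, transversion).
Of the 7 differences, 4 transitions and 3 transversions, so Ti/Tv = 4/3 = 1.333.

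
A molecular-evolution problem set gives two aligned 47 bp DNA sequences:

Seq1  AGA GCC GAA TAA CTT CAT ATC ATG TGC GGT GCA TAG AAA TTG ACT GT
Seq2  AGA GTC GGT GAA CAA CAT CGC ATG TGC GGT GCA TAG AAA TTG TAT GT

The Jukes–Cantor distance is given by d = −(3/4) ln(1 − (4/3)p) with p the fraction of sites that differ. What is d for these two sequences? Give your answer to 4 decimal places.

Mismatches occur at site 5 (C→T), site 8 (A→G), site 9 (A→T), site 10 (T→G), site 14 (T→A), site 15 (T→A), site 19 (A→C), site 20 (T→G), site 43 (A→T), site 44 (C→A).
p = 10/47 = 0.212766.
d = −0.75 · ln(1 − (4/3)·0.212766) = −0.75 · ln(0.716312) = −0.75 · (-0.333639) = 0.2502.

0.2502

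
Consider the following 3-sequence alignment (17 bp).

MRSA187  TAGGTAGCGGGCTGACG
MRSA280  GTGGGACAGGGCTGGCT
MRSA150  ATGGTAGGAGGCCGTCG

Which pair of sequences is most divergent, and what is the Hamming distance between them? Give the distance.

Pairwise Hamming distances:
  MRSA187 vs MRSA280: 7
  MRSA187 vs MRSA150: 6
  MRSA280 vs MRSA150: 8
The largest is 8, between MRSA280 and MRSA150.

8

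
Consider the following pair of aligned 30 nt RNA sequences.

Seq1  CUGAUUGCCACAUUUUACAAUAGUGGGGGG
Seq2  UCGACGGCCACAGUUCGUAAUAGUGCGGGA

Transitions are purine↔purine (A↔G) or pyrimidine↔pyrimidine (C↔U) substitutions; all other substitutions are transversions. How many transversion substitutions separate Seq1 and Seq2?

The sequences differ at positions 1 (C/U, transition), 2 (U/C, transition), 5 (U/C, transition), 6 (U/G, transversion), 13 (U/G, transversion), 16 (U/C, transition), 17 (A/G, transition), 18 (C/U, transition), 26 (G/C, transversion), 30 (G/A, transition).
Of the 10 differences, 7 transitions and 3 transversions, so the answer is 3.

3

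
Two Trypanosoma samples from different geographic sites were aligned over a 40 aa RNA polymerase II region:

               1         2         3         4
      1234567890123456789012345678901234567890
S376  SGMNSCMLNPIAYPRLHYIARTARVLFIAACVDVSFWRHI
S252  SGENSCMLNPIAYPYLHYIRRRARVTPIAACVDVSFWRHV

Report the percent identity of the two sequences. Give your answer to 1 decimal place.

82.5%

The sequences differ at positions 3 (M/E), 15 (R/Y), 20 (A/R), 22 (T/R), 26 (L/T), 27 (F/P), 40 (I/V).
33 of the 40 sites match, so the percent identity is 33/40 × 100 = 82.5%.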